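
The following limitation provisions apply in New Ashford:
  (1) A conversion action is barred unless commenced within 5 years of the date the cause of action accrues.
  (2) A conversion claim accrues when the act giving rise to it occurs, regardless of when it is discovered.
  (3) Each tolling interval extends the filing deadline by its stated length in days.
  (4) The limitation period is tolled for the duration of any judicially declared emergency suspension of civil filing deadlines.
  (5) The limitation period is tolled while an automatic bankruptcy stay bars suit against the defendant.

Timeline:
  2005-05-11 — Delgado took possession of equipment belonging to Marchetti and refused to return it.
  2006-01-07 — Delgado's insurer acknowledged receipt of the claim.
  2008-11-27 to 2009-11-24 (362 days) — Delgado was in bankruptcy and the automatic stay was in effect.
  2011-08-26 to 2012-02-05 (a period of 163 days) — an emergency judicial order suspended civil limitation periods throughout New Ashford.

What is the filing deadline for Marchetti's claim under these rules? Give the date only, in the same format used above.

The limitation period began to run on 2005-05-11.
Adding the 5 years base period to 2005-05-11 gives a deadline of 2010-05-11, before any tolling.
The automatic bankruptcy stay from 2008-11-27 to 2009-11-24 tolled the period for 362 days, extending the deadline to 2011-05-08.
The emergency suspension of filing deadlines from 2011-08-26 to 2012-02-05 began after the period had already run on 2011-05-08, so it has no tolling effect.
Nothing else in the chronology tolls or restarts the period.

2011-05-08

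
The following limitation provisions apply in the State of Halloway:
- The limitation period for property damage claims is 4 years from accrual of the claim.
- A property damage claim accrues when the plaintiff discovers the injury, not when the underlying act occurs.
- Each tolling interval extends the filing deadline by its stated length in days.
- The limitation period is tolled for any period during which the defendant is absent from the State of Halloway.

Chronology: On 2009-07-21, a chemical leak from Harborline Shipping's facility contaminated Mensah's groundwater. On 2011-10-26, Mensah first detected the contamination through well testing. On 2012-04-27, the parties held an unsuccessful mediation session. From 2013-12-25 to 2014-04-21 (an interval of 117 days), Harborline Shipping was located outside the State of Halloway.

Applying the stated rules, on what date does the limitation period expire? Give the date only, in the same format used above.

2016-02-20

The claim did not accrue until Mensah discovered the injury on 2011-10-26; the 2009-07-21 act date does not start the clock under the stated rule.
4 years from 2011-10-26 is 2015-10-26.
The defendant's absence from the jurisdiction from 2013-12-25 to 2014-04-21 tolled the period for 117 days, extending the deadline to 2016-02-20.
Nothing else in the chronology tolls or restarts the period.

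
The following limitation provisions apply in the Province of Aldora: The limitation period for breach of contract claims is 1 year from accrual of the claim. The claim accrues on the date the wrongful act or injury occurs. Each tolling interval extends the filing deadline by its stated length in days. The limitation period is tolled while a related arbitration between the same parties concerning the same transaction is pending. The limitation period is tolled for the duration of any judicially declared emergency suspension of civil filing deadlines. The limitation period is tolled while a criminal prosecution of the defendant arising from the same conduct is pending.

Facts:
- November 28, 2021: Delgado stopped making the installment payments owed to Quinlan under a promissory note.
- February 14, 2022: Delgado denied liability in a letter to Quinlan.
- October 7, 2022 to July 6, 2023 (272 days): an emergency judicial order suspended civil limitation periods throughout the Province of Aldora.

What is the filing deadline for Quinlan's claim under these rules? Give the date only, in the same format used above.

The claim accrued on November 28, 2021, the date of the act.
The untolled deadline — 1 year after November 28, 2021 — is November 28, 2022.
The period was tolled for 272 days by the emergency suspension of filing deadlines (October 7, 2022 to July 6, 2023), pushing the deadline to August 27, 2023.
Nothing else in the chronology tolls or restarts the period.

August 27, 2023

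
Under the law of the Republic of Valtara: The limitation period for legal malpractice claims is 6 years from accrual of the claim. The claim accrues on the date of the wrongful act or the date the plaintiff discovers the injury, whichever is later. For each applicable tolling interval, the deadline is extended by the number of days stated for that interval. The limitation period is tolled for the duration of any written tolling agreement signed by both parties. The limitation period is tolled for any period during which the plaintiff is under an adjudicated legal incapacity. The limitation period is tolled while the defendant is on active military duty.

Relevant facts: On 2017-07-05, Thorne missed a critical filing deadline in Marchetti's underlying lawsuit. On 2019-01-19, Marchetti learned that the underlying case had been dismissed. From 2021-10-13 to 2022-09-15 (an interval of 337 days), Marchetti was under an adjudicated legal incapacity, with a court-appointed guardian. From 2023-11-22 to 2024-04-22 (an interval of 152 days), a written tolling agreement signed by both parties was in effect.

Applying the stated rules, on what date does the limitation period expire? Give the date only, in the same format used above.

The claim accrued on 2019-01-19 — the later of the 2017-07-05 act and the 2019-01-19 discovery.
The untolled deadline — 6 years after 2019-01-19 — is 2025-01-19.
The period was tolled for 337 days by the plaintiff's legal incapacity (2021-10-13 to 2022-09-15), pushing the deadline to 2025-12-22.
The written tolling agreement from 2023-11-22 to 2024-04-22 tolled the period for 152 days, extending the deadline to 2026-05-23.

2026-05-23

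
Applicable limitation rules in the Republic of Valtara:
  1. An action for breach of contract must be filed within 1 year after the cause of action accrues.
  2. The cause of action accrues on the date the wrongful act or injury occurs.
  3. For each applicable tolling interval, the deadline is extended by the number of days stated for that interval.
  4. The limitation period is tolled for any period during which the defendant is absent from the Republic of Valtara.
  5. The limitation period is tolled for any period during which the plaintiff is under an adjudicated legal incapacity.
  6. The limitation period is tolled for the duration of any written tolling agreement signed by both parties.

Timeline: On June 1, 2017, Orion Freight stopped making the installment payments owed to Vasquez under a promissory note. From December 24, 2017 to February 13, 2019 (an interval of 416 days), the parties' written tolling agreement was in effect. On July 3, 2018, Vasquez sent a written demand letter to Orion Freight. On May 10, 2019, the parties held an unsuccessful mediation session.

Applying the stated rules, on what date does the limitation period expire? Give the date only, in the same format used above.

The claim accrued on June 1, 2017, when the wrongful act occurred.
1 year from June 1, 2017 is June 1, 2018.
The period was tolled for 416 days by the written tolling agreement (December 24, 2017 to February 13, 2019), pushing the deadline to July 22, 2019.
None of the other events listed affects the running of the period under the stated rules.

July 22, 2019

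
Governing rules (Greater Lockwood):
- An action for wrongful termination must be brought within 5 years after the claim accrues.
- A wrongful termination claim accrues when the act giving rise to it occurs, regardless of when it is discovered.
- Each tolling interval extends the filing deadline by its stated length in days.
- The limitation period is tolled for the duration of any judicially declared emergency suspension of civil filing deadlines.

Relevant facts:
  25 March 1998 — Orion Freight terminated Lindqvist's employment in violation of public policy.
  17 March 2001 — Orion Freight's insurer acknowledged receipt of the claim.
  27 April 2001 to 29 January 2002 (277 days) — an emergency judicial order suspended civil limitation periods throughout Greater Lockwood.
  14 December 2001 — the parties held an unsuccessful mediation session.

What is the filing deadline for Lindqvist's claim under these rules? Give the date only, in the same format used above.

The claim accrued on 25 March 1998, when the wrongful act occurred.
5 years from 25 March 1998 is 25 March 2003.
The period was tolled for 277 days by the emergency suspension of filing deadlines (27 April 2001 to 29 January 2002), pushing the deadline to 27 December 2003.
Nothing else in the chronology tolls or restarts the period.

27 December 2003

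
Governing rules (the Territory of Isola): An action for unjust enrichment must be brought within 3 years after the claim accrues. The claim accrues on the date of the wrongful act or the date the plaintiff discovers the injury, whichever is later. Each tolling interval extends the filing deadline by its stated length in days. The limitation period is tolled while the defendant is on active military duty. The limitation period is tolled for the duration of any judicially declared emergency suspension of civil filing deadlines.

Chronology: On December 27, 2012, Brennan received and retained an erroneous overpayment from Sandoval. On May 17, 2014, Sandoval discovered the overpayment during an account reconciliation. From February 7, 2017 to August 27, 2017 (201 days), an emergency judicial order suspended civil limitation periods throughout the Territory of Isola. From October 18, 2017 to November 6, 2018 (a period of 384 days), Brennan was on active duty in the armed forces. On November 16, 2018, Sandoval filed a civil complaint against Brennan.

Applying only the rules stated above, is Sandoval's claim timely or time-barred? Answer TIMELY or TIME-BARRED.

Taking the later of the act (December 27, 2012) and discovery (May 17, 2014), the claim accrued on May 17, 2014.
Adding the 3 years base period to May 17, 2014 gives a deadline of May 17, 2017, before any tolling.
The emergency suspension of filing deadlines from February 7, 2017 to August 27, 2017 tolled the period for 201 days, extending the deadline to December 4, 2017.
The defendant's active military service from October 18, 2017 to November 6, 2018 tolled the period for 384 days, extending the deadline to December 23, 2018.
Sandoval filed on November 16, 2018, before the December 23, 2018 deadline, so the action is timely.

TIMELY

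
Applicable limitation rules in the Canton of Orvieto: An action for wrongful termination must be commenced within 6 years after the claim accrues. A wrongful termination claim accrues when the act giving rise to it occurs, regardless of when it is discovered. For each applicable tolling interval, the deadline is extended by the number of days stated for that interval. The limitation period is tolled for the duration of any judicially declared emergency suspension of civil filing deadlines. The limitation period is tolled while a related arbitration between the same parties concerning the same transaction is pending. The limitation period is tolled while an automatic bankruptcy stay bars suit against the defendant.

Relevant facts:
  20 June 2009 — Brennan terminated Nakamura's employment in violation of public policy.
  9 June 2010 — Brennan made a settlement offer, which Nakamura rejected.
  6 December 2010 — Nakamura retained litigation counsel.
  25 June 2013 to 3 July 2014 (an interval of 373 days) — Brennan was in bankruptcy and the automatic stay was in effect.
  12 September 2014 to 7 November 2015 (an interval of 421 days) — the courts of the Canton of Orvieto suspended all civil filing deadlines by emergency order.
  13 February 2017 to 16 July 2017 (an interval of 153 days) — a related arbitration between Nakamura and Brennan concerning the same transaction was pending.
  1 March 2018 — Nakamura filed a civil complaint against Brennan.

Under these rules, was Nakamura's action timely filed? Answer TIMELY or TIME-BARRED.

The limitation period began to run on 20 June 2009.
6 years from 20 June 2009 is 20 June 2015.
The period was tolled for 373 days by the automatic bankruptcy stay (25 June 2013 to 3 July 2014), pushing the deadline to 27 June 2016.
The period was tolled for 421 days by the emergency suspension of filing deadlines (12 September 2014 to 7 November 2015), pushing the deadline to 22 August 2017.
The period was tolled for 153 days by the pending related arbitration (13 February 2017 to 16 July 2017), pushing the deadline to 22 January 2018.
None of the other events listed affects the running of the period under the stated rules.
Nakamura filed on 1 March 2018, after the 22 January 2018 deadline, so the action is time-barred.

TIME-BARRED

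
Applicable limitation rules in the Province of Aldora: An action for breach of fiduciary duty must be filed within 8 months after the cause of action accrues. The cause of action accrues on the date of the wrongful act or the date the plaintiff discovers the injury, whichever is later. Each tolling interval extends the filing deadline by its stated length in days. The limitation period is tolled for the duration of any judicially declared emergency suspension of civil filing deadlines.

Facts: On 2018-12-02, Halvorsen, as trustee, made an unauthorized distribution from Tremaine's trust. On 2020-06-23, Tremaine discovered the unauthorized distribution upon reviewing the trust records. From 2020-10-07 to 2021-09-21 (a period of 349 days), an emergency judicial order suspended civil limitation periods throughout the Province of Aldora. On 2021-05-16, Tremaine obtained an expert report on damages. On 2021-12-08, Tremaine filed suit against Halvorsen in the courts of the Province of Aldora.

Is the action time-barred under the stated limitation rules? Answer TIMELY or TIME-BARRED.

TIMELY

Because discovery on 2020-06-23 post-dates the 2018-12-02 act, accrual under the later-of rule falls on 2020-06-23.
8 months from 2020-06-23 is 2021-02-23.
Because the emergency suspension of filing deadlines ran from 2020-10-07 to 2021-09-21, the deadline is extended by 349 days to 2022-02-07.
Nothing else in the chronology tolls or restarts the period.
The 2021-12-08 filing precedes the 2022-02-07 deadline; the claim is timely.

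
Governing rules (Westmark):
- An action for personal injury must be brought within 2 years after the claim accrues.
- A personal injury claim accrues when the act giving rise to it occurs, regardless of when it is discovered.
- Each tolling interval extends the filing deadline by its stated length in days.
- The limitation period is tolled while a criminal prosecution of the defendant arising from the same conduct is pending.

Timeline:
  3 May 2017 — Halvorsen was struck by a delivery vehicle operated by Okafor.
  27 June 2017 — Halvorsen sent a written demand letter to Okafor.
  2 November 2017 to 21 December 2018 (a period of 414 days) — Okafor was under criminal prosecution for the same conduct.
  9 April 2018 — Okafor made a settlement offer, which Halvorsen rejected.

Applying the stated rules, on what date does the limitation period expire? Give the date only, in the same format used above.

20 June 2020

The limitation period began to run on 3 May 2017.
The untolled deadline — 2 years after 3 May 2017 — is 3 May 2019.
The pending criminal prosecution from 2 November 2017 to 21 December 2018 tolled the period for 414 days, extending the deadline to 20 June 2020.
The other events in the timeline have no effect on the limitation period under the stated rules.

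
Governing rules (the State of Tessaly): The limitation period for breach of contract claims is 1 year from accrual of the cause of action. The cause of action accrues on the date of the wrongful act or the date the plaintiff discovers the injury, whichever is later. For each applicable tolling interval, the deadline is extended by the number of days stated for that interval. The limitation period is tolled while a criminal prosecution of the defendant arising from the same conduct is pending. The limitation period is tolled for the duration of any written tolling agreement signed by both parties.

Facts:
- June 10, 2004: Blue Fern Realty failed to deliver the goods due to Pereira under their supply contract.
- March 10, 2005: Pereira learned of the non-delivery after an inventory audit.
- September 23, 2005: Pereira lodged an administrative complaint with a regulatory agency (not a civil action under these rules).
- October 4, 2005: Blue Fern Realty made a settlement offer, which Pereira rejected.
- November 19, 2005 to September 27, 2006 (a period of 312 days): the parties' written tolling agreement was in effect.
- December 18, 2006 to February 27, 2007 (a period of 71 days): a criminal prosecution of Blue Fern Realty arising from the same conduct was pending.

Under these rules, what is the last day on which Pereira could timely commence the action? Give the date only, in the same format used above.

Taking the later of the act (June 10, 2004) and discovery (March 10, 2005), the claim accrued on March 10, 2005.
The untolled deadline — 1 year after March 10, 2005 — is March 10, 2006.
The written tolling agreement from November 19, 2005 to September 27, 2006 tolled the period for 312 days, extending the deadline to January 16, 2007.
The pending criminal prosecution from December 18, 2006 to February 27, 2007 tolled the period for 71 days, extending the deadline to March 28, 2007.
None of the other events listed affects the running of the period under the stated rules.

March 28, 2007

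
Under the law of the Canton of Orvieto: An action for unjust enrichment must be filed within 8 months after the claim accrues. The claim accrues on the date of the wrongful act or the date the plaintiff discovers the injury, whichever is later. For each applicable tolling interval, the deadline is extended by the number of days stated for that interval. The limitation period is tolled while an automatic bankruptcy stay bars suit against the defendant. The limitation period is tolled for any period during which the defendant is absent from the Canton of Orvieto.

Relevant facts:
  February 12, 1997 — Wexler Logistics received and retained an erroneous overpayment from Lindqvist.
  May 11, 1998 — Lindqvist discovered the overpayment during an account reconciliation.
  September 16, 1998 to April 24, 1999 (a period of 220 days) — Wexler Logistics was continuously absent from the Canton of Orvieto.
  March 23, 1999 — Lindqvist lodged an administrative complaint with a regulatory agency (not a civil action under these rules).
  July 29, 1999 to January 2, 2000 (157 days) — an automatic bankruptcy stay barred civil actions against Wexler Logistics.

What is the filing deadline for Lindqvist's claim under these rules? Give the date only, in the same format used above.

January 23, 2000

The claim accrued on May 11, 1998 — the later of the February 12, 1997 act and the May 11, 1998 discovery.
Adding the 8 months base period to May 11, 1998 gives a deadline of January 11, 1999, before any tolling.
The defendant's absence from the jurisdiction from September 16, 1998 to April 24, 1999 tolled the period for 220 days, extending the deadline to August 19, 1999.
Because the automatic bankruptcy stay ran from July 29, 1999 to January 2, 2000, the deadline is extended by 157 days to January 23, 2000.
None of the other events listed affects the running of the period under the stated rules.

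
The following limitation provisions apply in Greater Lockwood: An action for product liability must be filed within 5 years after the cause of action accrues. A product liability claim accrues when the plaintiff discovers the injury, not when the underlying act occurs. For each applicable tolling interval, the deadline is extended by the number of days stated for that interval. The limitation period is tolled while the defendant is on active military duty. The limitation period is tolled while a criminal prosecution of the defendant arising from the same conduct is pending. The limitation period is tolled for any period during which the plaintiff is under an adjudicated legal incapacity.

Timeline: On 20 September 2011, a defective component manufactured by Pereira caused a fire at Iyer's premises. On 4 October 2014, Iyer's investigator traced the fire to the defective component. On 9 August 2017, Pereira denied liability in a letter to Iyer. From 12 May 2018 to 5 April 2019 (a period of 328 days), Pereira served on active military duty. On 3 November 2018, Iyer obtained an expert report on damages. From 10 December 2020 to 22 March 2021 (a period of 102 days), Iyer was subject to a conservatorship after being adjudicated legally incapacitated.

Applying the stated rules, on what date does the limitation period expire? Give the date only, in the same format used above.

Accrual is tied to discovery, so the period began on 4 October 2014 rather than on 20 September 2011 when the act occurred.
Adding the 5 years base period to 4 October 2014 gives a deadline of 4 October 2019, before any tolling.
The period was tolled for 328 days by the defendant's active military service (12 May 2018 to 5 April 2019), pushing the deadline to 27 August 2020.
By the time the plaintiff's legal incapacity began on 10 December 2020, the limitation period had already expired on 27 August 2020; that interval cannot revive it.
The other events in the timeline have no effect on the limitation period under the stated rules.

27 August 2020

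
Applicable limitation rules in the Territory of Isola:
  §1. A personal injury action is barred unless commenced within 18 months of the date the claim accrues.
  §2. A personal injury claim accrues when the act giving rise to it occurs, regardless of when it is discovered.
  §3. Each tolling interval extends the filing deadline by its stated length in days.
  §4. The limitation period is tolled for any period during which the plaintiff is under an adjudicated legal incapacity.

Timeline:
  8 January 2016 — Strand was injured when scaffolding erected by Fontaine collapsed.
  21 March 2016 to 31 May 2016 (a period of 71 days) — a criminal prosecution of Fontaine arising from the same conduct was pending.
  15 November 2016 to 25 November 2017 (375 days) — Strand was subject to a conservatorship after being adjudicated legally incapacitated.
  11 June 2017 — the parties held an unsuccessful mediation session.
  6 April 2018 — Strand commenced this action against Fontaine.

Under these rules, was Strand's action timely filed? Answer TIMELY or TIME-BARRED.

TIMELY

The claim accrued on 8 January 2016, when the wrongful act occurred.
The untolled deadline — 18 months after 8 January 2016 — is 8 July 2017.
The period was tolled for 375 days by the plaintiff's legal incapacity (15 November 2016 to 25 November 2017), pushing the deadline to 18 July 2018.
The pending criminal prosecution from 21 March 2016 to 31 May 2016 does not toll the period, because no stated rule makes a criminal prosecution a tolling event.
None of the other events listed affects the running of the period under the stated rules.
Strand filed on 6 April 2018, before the 18 July 2018 deadline, so the action is timely.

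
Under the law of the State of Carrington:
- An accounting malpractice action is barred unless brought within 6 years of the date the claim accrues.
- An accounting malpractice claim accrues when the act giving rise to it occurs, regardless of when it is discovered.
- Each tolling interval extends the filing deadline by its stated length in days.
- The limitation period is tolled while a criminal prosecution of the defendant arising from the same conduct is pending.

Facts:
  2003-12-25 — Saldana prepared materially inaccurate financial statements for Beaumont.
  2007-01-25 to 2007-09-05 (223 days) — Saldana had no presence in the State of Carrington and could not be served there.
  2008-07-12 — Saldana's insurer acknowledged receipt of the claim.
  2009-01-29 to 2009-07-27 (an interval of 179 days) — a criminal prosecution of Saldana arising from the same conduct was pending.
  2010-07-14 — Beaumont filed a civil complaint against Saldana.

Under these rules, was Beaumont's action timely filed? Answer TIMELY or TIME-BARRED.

The claim accrued on 2003-12-25, when the wrongful act occurred.
6 years from 2003-12-25 is 2009-12-25.
The period was tolled for 179 days by the pending criminal prosecution (2009-01-29 to 2009-07-27), pushing the deadline to 2010-06-22.
Although the defendant's absence ran from 2007-01-25 to 2007-09-05, the stated rules do not make that a tolling event, so it is disregarded.
None of the other events listed affects the running of the period under the stated rules.
Beaumont filed on 2010-07-14, after the 2010-06-22 deadline, so the action is time-barred.

TIME-BARRED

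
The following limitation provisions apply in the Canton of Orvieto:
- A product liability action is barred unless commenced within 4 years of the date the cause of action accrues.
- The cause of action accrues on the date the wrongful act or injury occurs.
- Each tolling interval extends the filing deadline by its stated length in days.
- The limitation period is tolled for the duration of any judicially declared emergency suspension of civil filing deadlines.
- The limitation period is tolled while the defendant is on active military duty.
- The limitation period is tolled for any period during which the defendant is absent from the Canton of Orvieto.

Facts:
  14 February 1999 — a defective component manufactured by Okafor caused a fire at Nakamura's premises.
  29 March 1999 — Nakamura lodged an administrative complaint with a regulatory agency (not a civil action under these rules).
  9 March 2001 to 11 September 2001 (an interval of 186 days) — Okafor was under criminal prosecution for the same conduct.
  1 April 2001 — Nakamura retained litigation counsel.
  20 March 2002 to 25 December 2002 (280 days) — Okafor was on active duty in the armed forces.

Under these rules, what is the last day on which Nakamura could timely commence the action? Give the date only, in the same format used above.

The cause of action accrued on 14 February 1999, the date of the act.
Adding the 4 years base period to 14 February 1999 gives a deadline of 14 February 2003, before any tolling.
The period was tolled for 280 days by the defendant's active military service (20 March 2002 to 25 December 2002), pushing the deadline to 21 November 2003.
No stated provision tolls the period for a criminal prosecution, so the interval from 9 March 2001 to 11 September 2001 has no effect on the deadline.
The other events in the timeline have no effect on the limitation period under the stated rules.

21 November 2003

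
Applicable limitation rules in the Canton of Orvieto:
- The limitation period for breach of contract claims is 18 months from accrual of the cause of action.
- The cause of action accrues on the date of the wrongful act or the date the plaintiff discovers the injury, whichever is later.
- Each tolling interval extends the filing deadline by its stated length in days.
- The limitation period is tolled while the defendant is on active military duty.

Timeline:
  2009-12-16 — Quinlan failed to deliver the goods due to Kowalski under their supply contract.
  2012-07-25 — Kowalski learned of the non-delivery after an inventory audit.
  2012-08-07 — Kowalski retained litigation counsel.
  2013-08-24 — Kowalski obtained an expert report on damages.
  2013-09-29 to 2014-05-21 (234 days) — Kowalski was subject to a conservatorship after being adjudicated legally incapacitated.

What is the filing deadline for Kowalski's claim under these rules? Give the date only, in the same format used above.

The claim accrued on 2012-07-25 — the later of the 2009-12-16 act and the 2012-07-25 discovery.
The untolled deadline — 18 months after 2012-07-25 — is 2014-01-25.
The plaintiff's legal incapacity from 2013-09-29 to 2014-05-21 does not toll the period, because no stated rule makes the plaintiff's incapacity a tolling event.
The other events in the timeline have no effect on the limitation period under the stated rules.

2014-01-25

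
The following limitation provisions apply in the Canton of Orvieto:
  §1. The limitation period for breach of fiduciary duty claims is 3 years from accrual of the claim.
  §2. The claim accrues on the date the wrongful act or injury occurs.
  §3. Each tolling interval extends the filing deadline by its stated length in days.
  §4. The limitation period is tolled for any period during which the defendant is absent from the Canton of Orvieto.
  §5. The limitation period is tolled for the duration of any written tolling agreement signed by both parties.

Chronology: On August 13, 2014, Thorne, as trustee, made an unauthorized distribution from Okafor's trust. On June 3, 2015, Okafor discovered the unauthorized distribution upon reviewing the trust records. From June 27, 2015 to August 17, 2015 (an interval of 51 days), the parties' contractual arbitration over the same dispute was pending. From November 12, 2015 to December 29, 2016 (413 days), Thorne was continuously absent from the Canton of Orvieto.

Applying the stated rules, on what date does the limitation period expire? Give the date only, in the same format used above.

The claim accrued on August 13, 2014, when the wrongful act occurred; under the stated occurrence rule the June 3, 2015 discovery does not delay accrual.
3 years from August 13, 2014 is August 13, 2017.
The period was tolled for 413 days by the defendant's absence from the jurisdiction (November 12, 2015 to December 29, 2016), pushing the deadline to September 30, 2018.
Although a pending arbitration ran from June 27, 2015 to August 17, 2015, the stated rules do not make that a tolling event, so it is disregarded.

September 30, 2018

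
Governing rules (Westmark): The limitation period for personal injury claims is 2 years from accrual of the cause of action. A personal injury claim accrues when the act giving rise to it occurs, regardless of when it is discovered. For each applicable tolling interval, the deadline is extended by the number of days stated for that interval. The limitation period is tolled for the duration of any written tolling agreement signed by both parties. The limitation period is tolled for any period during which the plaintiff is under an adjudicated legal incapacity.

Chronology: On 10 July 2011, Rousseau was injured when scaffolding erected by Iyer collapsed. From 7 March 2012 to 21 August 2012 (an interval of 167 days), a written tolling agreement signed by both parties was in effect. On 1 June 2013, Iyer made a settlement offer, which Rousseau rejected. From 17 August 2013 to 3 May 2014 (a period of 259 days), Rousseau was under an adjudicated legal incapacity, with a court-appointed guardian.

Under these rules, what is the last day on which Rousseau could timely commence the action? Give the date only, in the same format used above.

The claim accrued on 10 July 2011, when the wrongful act occurred.
Adding the 2 years base period to 10 July 2011 gives a deadline of 10 July 2013, before any tolling.
The period was tolled for 167 days by the written tolling agreement (7 March 2012 to 21 August 2012), pushing the deadline to 24 December 2013.
The period was tolled for 259 days by the plaintiff's legal incapacity (17 August 2013 to 3 May 2014), pushing the deadline to 9 September 2014.
The other events in the timeline have no effect on the limitation period under the stated rules.

9 September 2014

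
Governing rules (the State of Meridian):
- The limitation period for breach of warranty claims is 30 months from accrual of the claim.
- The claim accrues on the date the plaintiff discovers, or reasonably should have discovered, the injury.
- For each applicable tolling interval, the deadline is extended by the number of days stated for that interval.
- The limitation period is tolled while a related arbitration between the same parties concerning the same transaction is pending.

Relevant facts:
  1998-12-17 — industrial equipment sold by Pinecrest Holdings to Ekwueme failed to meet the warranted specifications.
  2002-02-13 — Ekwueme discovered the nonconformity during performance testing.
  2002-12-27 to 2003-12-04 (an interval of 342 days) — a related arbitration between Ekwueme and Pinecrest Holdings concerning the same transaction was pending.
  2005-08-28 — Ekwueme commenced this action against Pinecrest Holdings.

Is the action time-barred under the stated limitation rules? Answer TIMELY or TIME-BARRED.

The claim did not accrue until Ekwueme discovered the injury on 2002-02-13; the 1998-12-17 act date does not start the clock under the stated rule.
The untolled deadline — 30 months after 2002-02-13 — is 2004-08-13.
The pending related arbitration from 2002-12-27 to 2003-12-04 tolled the period for 342 days, extending the deadline to 2005-07-21.
Filing on 2005-08-28 missed the 2005-07-21 deadline — the action is time-barred.

TIME-BARRED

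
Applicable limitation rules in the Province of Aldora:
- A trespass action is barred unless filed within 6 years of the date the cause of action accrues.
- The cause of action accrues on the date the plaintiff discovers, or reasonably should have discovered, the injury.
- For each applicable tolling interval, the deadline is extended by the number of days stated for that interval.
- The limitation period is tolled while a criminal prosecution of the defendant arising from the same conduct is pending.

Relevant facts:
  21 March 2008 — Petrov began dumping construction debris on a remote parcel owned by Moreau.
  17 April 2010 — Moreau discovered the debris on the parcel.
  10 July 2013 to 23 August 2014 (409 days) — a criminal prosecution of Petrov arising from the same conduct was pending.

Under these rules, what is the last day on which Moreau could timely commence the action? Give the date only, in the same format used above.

Under the discovery rule, the claim accrued on 17 April 2010, when Moreau discovered the injury — not on the 21 March 2008 date of the underlying act.
The untolled deadline — 6 years after 17 April 2010 — is 17 April 2016.
Because the pending criminal prosecution ran from 10 July 2013 to 23 August 2014, the deadline is extended by 409 days to 31 May 2017.

31 May 2017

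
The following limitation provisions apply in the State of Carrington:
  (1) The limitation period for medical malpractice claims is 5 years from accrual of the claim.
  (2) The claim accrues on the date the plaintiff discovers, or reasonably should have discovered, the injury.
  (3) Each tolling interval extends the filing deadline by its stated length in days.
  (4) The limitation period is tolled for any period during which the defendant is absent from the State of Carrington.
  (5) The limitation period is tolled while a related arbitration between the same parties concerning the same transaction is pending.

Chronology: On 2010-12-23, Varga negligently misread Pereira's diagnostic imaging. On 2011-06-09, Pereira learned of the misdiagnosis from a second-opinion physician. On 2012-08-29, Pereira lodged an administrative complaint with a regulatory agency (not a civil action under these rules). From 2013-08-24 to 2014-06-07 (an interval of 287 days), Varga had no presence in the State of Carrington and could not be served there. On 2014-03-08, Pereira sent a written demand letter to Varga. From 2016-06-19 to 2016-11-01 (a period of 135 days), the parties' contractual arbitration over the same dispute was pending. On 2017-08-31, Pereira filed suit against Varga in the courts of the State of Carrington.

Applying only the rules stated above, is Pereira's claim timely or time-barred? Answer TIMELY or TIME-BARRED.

TIME-BARRED

Accrual is tied to discovery, so the period began on 2011-06-09 rather than on 2010-12-23 when the act occurred.
Adding the 5 years base period to 2011-06-09 gives a deadline of 2016-06-09, before any tolling.
Because the defendant's absence from the jurisdiction ran from 2013-08-24 to 2014-06-07, the deadline is extended by 287 days to 2017-03-23.
The period was tolled for 135 days by the pending related arbitration (2016-06-19 to 2016-11-01), pushing the deadline to 2017-08-05.
The other events in the timeline have no effect on the limitation period under the stated rules.
The 2017-08-31 filing falls after the 2017-08-05 deadline; the claim is time-barred.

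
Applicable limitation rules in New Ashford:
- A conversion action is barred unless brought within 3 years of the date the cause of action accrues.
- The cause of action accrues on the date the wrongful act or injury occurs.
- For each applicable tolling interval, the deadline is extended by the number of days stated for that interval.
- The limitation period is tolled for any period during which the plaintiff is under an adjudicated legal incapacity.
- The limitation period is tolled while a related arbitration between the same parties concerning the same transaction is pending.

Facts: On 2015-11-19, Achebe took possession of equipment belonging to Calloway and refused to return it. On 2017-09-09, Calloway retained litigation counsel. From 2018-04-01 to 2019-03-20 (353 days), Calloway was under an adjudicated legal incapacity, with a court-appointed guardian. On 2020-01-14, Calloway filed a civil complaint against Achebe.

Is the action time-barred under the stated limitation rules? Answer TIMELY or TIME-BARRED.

TIME-BARRED

The claim accrued on 2015-11-19, when the wrongful act occurred.
3 years from 2015-11-19 is 2018-11-19.
Because the plaintiff's legal incapacity ran from 2018-04-01 to 2019-03-20, the deadline is extended by 353 days to 2019-11-07.
Nothing else in the chronology tolls or restarts the period.
Filing on 2020-01-14 missed the 2019-11-07 deadline — the action is time-barred.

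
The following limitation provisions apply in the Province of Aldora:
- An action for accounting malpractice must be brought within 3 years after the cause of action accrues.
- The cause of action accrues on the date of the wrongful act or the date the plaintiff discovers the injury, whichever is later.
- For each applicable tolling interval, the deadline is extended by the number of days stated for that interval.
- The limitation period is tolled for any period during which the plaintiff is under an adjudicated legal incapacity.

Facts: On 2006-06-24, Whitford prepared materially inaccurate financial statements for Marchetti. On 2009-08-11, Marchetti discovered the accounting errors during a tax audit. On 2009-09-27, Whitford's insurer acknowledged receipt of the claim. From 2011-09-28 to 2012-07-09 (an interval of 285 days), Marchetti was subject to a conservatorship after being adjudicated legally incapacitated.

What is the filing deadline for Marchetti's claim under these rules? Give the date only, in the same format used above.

2013-05-23

Because discovery on 2009-08-11 post-dates the 2006-06-24 act, accrual under the later-of rule falls on 2009-08-11.
Adding the 3 years base period to 2009-08-11 gives a deadline of 2012-08-11, before any tolling.
The plaintiff's legal incapacity from 2011-09-28 to 2012-07-09 tolled the period for 285 days, extending the deadline to 2013-05-23.
None of the other events listed affects the running of the period under the stated rules.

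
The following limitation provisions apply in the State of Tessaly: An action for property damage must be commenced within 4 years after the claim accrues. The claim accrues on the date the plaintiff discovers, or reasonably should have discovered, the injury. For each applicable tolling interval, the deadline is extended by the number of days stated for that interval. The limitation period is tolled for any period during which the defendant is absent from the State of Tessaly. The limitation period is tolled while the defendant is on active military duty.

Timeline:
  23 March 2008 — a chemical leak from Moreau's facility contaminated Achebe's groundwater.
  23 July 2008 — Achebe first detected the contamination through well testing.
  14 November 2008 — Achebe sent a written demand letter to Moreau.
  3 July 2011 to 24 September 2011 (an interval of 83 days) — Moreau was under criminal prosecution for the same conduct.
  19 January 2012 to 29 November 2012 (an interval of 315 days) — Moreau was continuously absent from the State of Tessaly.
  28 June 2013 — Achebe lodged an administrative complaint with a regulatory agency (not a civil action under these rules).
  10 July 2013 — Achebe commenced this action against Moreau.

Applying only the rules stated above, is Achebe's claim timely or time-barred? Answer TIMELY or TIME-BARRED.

TIME-BARRED

The claim did not accrue until Achebe discovered the injury on 23 July 2008; the 23 March 2008 act date does not start the clock under the stated rule.
The untolled deadline — 4 years after 23 July 2008 — is 23 July 2012.
The defendant's absence from the jurisdiction from 19 January 2012 to 29 November 2012 tolled the period for 315 days, extending the deadline to 3 June 2013.
No stated provision tolls the period for a criminal prosecution, so the interval from 3 July 2011 to 24 September 2011 has no effect on the deadline.
None of the other events listed affects the running of the period under the stated rules.
Filing on 10 July 2013 missed the 3 June 2013 deadline — the action is time-barred.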